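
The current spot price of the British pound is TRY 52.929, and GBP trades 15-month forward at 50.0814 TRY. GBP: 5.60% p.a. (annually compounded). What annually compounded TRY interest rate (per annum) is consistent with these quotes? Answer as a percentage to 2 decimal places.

1.03%

T = 15/12 years.
CIP gives F = S · g_TRY/g_GBP, so g_TRY/g_GBP = 50.0814/52.929 = 0.9461996.
GBP growth factor: (1 + 0.0560)^(15/12) = 1.0704833.
That pins the TRY growth at 1.0128909.
r = 1.0128909^(12/15) − 1 = 0.010299 → 1.03%.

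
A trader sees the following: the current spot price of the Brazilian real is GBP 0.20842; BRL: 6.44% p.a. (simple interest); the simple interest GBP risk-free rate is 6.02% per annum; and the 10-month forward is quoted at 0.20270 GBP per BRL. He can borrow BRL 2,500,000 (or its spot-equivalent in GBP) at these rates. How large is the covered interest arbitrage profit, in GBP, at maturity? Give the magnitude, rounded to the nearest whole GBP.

GBP 13,244

T = 10/12 years.
Route A — deposit BRL, sell forward: 2,500,000 × 1.05366667 × 0.20270 = GBP 533,945.59.
Route B — convert at spot, deposit GBP: 2,500,000 × 0.20842 × 1.05016667 = GBP 547,189.34.
The quoted forward undervalues BRL, so borrow BRL, convert to GBP at spot, deposit the GBP at 6.02%, and buy BRL forward at 0.20270 to cover the loan.
Profit = 547,189.34 − 533,945.59 = GBP 13,244.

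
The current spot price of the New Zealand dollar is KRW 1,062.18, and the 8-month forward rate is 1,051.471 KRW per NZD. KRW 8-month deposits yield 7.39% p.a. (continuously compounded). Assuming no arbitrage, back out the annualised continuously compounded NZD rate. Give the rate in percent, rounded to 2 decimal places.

T = 8/12 years.
CIP gives F = S · g_KRW/g_NZD, so g_KRW/g_NZD = 1051.471/1062.18 = 0.9899179.
The KRW side grows by e^(0.0739×8/12) = 1.0505004.
That pins the NZD growth at 1.0611995.
r = ln(1.0611995)/(8/12) = 0.089100 → 8.91%.

8.91%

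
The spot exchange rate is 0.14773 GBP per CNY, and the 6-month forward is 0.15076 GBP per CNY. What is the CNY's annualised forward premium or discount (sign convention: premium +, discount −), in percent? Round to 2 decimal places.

T = 6/12 years.
CNY trades forward at +2.05104% vs spot over the period.
Annualise by dividing by T: 0.0205104 / (6/12) = 0.041021 → 4.10%.

+4.10%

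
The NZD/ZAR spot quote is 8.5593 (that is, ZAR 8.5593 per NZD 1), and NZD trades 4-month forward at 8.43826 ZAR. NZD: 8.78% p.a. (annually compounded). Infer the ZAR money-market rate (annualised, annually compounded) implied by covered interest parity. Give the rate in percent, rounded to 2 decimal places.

4.23%

T = 4/12 years.
F/S = 8.43826/8.5593 = 0.9858587 = (growth of ZAR) / (growth of NZD).
The NZD side grows by (1 + 0.0878)^(4/12) = 1.0284496.
So the ZAR growth factor = 1.013906.
r = 1.013906^(12/4) − 1 = 0.042301 → 4.23%.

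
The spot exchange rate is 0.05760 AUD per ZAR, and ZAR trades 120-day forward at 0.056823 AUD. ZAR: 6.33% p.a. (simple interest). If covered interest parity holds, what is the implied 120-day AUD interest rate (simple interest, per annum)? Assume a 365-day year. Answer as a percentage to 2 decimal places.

2.14%

T = 120/365 years.
CIP gives F = S · g_AUD/g_ZAR, so g_AUD/g_ZAR = 0.056823/0.0576 = 0.9865104.
The ZAR side grows by 1 + 0.0633×120/365 = 1.020811.
That pins the AUD growth at 1.0070407.
(1.0070407 − 1)/T = 0.021415, i.e. 2.14%.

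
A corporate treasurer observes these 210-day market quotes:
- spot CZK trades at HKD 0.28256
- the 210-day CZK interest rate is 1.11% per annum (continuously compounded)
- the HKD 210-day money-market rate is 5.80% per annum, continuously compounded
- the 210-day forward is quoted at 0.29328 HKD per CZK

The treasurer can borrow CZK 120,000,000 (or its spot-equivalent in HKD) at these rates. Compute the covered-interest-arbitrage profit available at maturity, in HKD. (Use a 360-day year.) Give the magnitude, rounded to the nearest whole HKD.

HKD 348,197

T = 210/360 years.
Invest the CZK and cover forward: 120,000,000 × 1.0064960081 × 0.29328 = HKD 35,422,217.91.
Convert at spot and invest in HKD: 120,000,000 × 0.28256 × 1.0344121903 = HKD 35,074,021.02.
The quoted forward overvalues CZK, so borrow HKD, buy CZK at spot, deposit the CZK at 1.11%, and sell the proceeds forward at 0.29328.
The gap between the two covered legs is HKD 348,197.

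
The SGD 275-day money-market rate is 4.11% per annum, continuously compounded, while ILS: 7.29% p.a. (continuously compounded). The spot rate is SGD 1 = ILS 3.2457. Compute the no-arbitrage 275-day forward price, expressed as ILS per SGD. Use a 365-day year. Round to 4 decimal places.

3.3244

T = 275/365 years.
ILS growth factor: e^(0.0729×275/365) = 1.056461.
Growth of 1 SGD over T: e^(0.0411×275/365) = 1.0314502.
So F = 3.2457 × 1.056461 / 1.0314502 = 3.324402 (ILS/SGD).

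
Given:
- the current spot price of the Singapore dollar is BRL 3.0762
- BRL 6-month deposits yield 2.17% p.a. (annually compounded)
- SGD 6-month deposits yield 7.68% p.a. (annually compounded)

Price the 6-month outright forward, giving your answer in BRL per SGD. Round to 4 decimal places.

T = 6/12 years.
BRL growth factor: (1 + 0.0217)^(6/12) = 1.0107918.
SGD accumulates by (1 + 0.0768)^(6/12) = 1.0376897.
Forward (BRL per SGD) = 3.0762 × 1.0107918 / 1.0376897 = 2.996462.

2.9965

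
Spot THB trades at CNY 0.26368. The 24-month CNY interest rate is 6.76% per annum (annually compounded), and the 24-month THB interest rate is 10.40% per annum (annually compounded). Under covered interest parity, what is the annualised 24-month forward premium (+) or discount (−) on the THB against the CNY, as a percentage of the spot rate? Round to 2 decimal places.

T = 2 years.
F = S · g_CNY/g_THB = 0.26368 × 1.1397698/1.218816 = 0.24657906.
Annualised premium = (F − S)/S × (1/T) = (0.24657906 − 0.26368)/0.26368 ÷ 2 = -3.24%.

-3.24%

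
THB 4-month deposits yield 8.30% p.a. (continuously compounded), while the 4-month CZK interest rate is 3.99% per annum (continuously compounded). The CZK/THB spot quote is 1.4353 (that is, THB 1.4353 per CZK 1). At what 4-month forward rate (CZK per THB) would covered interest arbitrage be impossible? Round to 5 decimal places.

0.68678

T = 4/12 years.
THB growth factor: e^(0.0830×4/12) = 1.0280529.
Growth of 1 CZK over T: e^(0.0399×4/12) = 1.0133888.
Forward (THB per CZK) = 1.4353 × 1.0280529 / 1.0133888 = 1.456069.
Quoted the other way: 1/1.456069 = 0.68678 CZK per THB.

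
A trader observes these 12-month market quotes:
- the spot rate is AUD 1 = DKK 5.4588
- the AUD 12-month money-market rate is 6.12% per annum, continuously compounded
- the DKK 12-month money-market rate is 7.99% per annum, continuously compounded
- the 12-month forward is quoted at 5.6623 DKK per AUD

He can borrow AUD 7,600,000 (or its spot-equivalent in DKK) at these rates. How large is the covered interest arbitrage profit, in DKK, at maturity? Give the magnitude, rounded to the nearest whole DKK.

DKK 811,682

T = 1 year.
Keep in AUD, deliver into the forward: 7,600,000·1.0631115152·5.6623 = DKK 45,749,388.13.
Swap to DKK now, deposit: 7,600,000·5.4588·1.0831787444 = DKK 44,937,706.59.
The quoted forward overvalues AUD, so borrow DKK, buy AUD at spot, deposit the AUD at 6.12%, and sell the proceeds forward at 5.6623.
The gap between the two covered legs is DKK 811,682.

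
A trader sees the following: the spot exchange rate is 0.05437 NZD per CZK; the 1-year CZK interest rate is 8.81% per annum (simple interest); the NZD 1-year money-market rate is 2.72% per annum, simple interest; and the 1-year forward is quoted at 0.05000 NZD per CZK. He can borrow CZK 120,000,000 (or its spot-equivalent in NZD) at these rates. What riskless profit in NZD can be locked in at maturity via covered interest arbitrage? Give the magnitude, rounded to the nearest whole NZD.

T = 1 year.
Keep in CZK, deliver into the forward: 120,000,000·1.088100·0.05000 = NZD 6,528,600.00.
Swap to NZD now, deposit: 120,000,000·0.05437·1.027200 = NZD 6,701,863.68.
The quoted forward undervalues CZK, so borrow CZK, convert to NZD at spot, deposit the NZD at 2.72%, and buy CZK forward at 0.05000 to cover the loan.
Profit = 6,701,863.68 − 6,528,600.00 = NZD 173,264.

NZD 173,264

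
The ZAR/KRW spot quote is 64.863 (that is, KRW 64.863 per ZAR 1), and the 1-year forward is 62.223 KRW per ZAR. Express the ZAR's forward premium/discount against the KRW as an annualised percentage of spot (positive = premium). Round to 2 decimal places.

-4.07%

T = 1 year.
ZAR trades forward at -4.07012% vs spot over the period.
Per annum: -0.0407012 / 1 = -0.040701 = -4.07%.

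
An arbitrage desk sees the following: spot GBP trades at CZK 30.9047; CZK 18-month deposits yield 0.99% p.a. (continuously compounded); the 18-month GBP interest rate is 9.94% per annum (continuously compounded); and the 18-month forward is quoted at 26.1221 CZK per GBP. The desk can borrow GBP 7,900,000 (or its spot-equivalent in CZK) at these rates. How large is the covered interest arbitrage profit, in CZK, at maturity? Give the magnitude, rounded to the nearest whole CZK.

T = 18/12 years.
Route A — deposit GBP, sell forward: 7,900,000 × 1.16078906231 × 26.1221 = CZK 239,545,758.92.
Route B — convert at spot, deposit CZK: 7,900,000 × 30.9047 × 1.01496080908 = CZK 247,799,768.60.
The quoted forward undervalues GBP, so borrow GBP, convert to CZK at spot, deposit the CZK at 0.99%, and buy GBP forward at 26.1221 to cover the loan.
The gap between the two covered legs is CZK 8,254,010.

CZK 8,254,010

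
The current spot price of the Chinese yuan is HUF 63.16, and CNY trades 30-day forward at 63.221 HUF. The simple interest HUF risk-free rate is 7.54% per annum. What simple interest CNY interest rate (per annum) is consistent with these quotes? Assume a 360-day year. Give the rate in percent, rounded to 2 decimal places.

T = 30/360 years.
By CIP, F/S equals the HUF-to-CNY growth ratio: 63.221/63.16 = 1.0009658.
HUF growth factor: 1 + 0.0754×30/360 = 1.0062833.
Hence g_CNY = 1.0053124.
r = (1.0053124 − 1)/(30/360) = 0.063749 → 6.37%.

6.37%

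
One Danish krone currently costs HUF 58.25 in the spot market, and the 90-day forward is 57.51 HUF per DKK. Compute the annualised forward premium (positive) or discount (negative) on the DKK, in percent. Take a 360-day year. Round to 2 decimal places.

-5.08%

T = 90/360 years.
(F − S)/S = (57.51 − 58.25)/58.25 = -0.0127039.
×(1/T) gives -5.08% p.a.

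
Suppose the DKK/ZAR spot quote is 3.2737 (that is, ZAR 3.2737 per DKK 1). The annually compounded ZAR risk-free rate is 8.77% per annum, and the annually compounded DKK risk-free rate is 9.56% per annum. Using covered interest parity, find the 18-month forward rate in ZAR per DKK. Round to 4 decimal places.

3.2384

T = 18/12 years.
Growth of 1 ZAR over T: (1 + 0.0877)^(18/12) = 1.1343934.
DKK growth factor: (1 + 0.0956)^(18/12) = 1.1467745.
So F = 3.2737 × 1.1343934 / 1.1467745 = 3.238356 (ZAR/DKK).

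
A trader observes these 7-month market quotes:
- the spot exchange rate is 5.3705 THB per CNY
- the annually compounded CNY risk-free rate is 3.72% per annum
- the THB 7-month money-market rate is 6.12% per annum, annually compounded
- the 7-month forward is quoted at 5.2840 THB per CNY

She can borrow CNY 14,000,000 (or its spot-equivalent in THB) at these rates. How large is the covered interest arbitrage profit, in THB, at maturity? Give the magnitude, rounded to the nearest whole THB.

T = 7/12 years.
Keep in CNY, deliver into the forward: 14,000,000·1.0215347145·5.2840 = THB 75,569,052.04.
Swap to THB now, deposit: 14,000,000·5.3705·1.0352575126 = THB 77,837,906.60.
The quoted forward undervalues CNY, so borrow CNY, convert to THB at spot, deposit the THB at 6.12%, and buy CNY forward at 5.2840 to cover the loan.
Arbitrage profit = |75,569,052.04 − 77,837,906.60| = THB 2,268,855.

THB 2,268,855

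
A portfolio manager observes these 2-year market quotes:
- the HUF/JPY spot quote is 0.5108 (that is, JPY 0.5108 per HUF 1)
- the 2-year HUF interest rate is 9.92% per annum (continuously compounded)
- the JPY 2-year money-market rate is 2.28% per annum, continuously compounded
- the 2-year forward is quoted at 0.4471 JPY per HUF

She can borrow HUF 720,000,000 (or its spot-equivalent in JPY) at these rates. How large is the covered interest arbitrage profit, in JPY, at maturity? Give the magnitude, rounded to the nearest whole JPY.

JPY 7,620,779

T = 2 years.
Keep in HUF, deliver into the forward: 720,000,000·1.21945007631·0.4471 = JPY 392,555,612.97.
Swap to JPY now, deposit: 720,000,000·0.5108·1.04665566495 = JPY 384,934,833.83.
The quoted forward overvalues HUF, so borrow JPY, buy HUF at spot, deposit the HUF at 9.92%, and sell the proceeds forward at 0.4471.
Profit = 392,555,612.97 − 384,934,833.83 = JPY 7,620,779.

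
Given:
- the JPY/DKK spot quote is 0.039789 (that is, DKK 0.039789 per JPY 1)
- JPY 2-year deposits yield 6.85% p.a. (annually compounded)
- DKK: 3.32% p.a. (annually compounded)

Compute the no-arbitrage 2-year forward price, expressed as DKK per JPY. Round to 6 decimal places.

0.037203

T = 2 years.
DKK accumulates by (1 + 0.0332)^2 = 1.0675022.
JPY growth factor: (1 + 0.0685)^2 = 1.1416922.
So F = 0.039789 × 1.0675022 / 1.1416922 = 0.03720341 (DKK/JPY).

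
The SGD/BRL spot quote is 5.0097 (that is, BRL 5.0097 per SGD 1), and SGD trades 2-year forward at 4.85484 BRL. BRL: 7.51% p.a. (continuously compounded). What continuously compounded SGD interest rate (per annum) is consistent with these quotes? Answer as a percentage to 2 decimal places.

9.08%

T = 2 years.
CIP gives F = S · g_BRL/g_SGD, so g_BRL/g_SGD = 4.85484/5.0097 = 0.9690880.
The BRL side grows by e^(0.0751×2) = 1.1620666.
So the SGD growth factor = 1.1991342.
r = ln(1.1991342)/2 = 0.090800 → 9.08%.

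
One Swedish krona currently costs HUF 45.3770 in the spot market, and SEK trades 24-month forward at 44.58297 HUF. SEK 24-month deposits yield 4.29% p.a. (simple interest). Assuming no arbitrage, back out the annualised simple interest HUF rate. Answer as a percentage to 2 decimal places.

3.34%

T = 2 years.
F/S = 44.58297/45.377 = 0.9825015 = (growth of HUF) / (growth of SEK).
The SEK side grows by 1 + 0.0429×2 = 1.085800.
That pins the HUF growth at 1.0668001.
(1.0668001 − 1)/T = 0.033400, i.e. 3.34%.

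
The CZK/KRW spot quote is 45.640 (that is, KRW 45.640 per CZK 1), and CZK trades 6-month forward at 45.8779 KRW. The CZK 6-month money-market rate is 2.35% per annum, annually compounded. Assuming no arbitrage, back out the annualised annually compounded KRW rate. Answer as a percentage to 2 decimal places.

T = 6/12 years.
By CIP, F/S equals the KRW-to-CZK growth ratio: 45.8779/45.64 = 1.0052125.
CZK growth factor: (1 + 0.0235)^(6/12) = 1.0116818.
That pins the KRW growth at 1.0169552.
r = 1.0169552^(12/6) − 1 = 0.034198 → 3.42%.

3.42%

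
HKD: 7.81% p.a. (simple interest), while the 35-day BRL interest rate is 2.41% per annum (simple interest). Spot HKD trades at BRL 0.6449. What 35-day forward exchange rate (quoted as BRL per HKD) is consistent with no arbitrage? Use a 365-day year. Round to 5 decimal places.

0.64159

T = 35/365 years.
Growth of 1 BRL over T: 1 + 0.0241×35/365 = 1.002311.
HKD growth factor: 1 + 0.0781×35/365 = 1.007489.
CIP: F = S · (grow BRL)/(grow HKD) = 0.6449 × 1.002311/1.007489 = 0.6415855 BRL per HKD.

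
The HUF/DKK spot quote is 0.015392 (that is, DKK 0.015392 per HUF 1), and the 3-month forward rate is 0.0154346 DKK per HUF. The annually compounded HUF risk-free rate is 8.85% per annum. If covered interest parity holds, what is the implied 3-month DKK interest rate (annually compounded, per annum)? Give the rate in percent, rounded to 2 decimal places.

T = 3/12 years.
By CIP, F/S equals the DKK-to-HUF growth ratio: 0.0154346/0.015392 = 1.0027677.
HUF growth factor: (1 + 0.0885)^(3/12) = 1.0214265.
So the DKK growth factor = 1.0242535.
r = 1.0242535^(12/3) − 1 = 0.100601 → 10.06%.

10.06%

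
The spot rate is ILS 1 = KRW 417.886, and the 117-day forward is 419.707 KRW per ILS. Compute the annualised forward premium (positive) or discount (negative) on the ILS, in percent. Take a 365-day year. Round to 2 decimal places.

T = 117/365 years.
ILS trades forward at +0.43576% vs spot over the period.
Annualise by dividing by T: 0.0043576 / (117/365) = 0.013594 → 1.36%.

+1.36%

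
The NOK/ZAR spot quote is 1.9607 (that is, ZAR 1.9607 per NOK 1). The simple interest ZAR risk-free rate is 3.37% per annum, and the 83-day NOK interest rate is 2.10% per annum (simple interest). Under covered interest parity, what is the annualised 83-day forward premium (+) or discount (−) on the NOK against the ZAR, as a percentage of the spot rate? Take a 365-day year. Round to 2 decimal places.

+1.26%

T = 83/365 years.
CIP forward (ZAR per NOK) = 1.9607 × 1.0076633/1.0047753 = 1.9663356.
(F − S)/S ÷ T = (1.9663356 − 1.9607)/1.9607/(83/365) = 0.012640 → 1.26%.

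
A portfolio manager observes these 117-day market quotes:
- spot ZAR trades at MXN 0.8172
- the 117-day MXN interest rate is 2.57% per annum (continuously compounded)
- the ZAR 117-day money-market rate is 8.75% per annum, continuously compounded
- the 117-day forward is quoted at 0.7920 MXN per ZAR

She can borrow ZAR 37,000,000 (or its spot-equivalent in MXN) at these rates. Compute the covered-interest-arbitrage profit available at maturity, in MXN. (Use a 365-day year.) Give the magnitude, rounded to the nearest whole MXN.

MXN 348,967

T = 117/365 years.
Invest the ZAR and cover forward: 37,000,000 × 1.0284449922 × 0.7920 = MXN 30,137,552.05.
Convert at spot and invest in MXN: 37,000,000 × 0.8172 × 1.0082721086 = MXN 30,486,518.78.
The quoted forward undervalues ZAR, so borrow ZAR, convert to MXN at spot, deposit the MXN at 2.57%, and buy ZAR forward at 0.7920 to cover the loan.
The gap between the two covered legs is MXN 348,967.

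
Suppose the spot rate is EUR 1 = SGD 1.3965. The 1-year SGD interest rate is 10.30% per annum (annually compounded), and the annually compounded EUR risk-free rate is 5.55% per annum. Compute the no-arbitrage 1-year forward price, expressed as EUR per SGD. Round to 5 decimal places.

T = 1 year.
SGD accumulates by (1 + 0.1030)^1 = 1.103000.
EUR growth factor: (1 + 0.0555)^1 = 1.055500.
So F = 1.3965 × 1.103000 / 1.055500 = 1.459346 (SGD/EUR).
Quoted the other way: 1/1.459346 = 0.68524 EUR per SGD.

0.68524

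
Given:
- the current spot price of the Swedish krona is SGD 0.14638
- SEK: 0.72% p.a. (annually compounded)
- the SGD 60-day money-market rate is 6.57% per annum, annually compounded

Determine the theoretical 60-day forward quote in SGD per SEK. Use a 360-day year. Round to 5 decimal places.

T = 60/360 years.
SGD growth factor: (1 + 0.0657)^(60/360) = 1.0106617.
Growth of 1 SEK over T: (1 + 0.0072)^(60/360) = 1.0011964.
Forward (SGD per SEK) = 0.14638 × 1.0106617 / 1.0011964 = 0.1477639.

0.14776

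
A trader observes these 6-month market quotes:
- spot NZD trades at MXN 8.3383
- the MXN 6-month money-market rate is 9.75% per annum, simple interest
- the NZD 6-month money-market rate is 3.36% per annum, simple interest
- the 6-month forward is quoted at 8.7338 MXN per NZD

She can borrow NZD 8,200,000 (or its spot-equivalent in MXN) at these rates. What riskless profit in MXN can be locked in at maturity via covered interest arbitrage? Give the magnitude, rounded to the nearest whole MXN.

T = 6/12 years.
Route A — deposit NZD, sell forward: 8,200,000 × 1.016800 × 8.7338 = MXN 72,820,328.29.
Route B — convert at spot, deposit MXN: 8,200,000 × 8.3383 × 1.048750 = MXN 71,707,295.43.
The quoted forward overvalues NZD, so borrow MXN, buy NZD at spot, deposit the NZD at 3.36%, and sell the proceeds forward at 8.7338.
The gap between the two covered legs is MXN 1,113,033.

MXN 1,113,033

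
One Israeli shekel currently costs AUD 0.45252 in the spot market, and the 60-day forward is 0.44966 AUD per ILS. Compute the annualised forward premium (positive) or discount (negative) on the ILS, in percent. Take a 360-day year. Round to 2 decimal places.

T = 60/360 years.
Period premium: (0.44966 − 0.45252)/0.45252 = -0.0063202.
Annualise by dividing by T: -0.0063202 / (60/360) = -0.037921 → -3.79%.

-3.79%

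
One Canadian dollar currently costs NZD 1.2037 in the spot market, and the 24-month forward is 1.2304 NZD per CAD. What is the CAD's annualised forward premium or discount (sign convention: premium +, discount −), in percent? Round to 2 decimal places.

T = 2 years.
(F − S)/S = (1.2304 − 1.2037)/1.2037 = 0.0221816.
Annualise by dividing by T: 0.0221816 / 2 = 0.011091 → 1.11%.

+1.11%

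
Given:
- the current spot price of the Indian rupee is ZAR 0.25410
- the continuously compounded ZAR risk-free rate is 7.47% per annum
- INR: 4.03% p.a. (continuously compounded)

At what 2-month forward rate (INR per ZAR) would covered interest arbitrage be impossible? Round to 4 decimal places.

T = 2/12 years.
ZAR accumulates by e^(0.0747×2/12) = 1.0125278.
INR growth factor: e^(0.0403×2/12) = 1.0067393.
CIP: F = S · (grow ZAR)/(grow INR) = 0.2541 × 1.0125278/1.0067393 = 0.2555610 ZAR per INR.
Quoted the other way: 1/0.2555610 = 3.9130 INR per ZAR.

3.9130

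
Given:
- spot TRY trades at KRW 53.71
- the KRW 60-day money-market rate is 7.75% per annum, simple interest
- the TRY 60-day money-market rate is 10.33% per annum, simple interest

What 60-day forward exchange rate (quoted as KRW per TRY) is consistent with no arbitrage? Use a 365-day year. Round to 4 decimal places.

53.4860

T = 60/365 years.
KRW accumulates by 1 + 0.0775×60/365 = 1.01273973.
Growth of 1 TRY over T: 1 + 0.1033×60/365 = 1.01698082.
Forward (KRW per TRY) = 53.71 × 1.01273973 / 1.01698082 = 53.486015.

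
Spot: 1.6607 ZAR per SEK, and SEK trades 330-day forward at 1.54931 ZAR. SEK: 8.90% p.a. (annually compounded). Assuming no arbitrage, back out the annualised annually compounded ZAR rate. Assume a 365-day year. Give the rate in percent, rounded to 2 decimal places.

T = 330/365 years.
F/S = 1.54931/1.6607 = 0.9329259 = (growth of ZAR) / (growth of SEK).
SEK growth factor: (1 + 0.0890)^(330/365) = 1.0801331.
That pins the ZAR growth at 1.0076841.
Annualise: 1.0076841^(365/330) − 1 = 0.008503 = 0.85%.

0.85%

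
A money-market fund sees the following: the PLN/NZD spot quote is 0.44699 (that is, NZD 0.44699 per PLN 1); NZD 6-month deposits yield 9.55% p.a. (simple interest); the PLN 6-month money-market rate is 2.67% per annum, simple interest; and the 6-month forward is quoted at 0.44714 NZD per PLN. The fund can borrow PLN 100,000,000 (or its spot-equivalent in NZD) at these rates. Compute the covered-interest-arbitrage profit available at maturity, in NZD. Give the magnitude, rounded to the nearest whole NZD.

T = 6/12 years.
Route A — deposit PLN, sell forward: 100,000,000 × 1.013350 × 0.44714 = NZD 45,310,931.90.
Route B — convert at spot, deposit NZD: 100,000,000 × 0.44699 × 1.047750 = NZD 46,833,377.25.
The quoted forward undervalues PLN, so borrow PLN, convert to NZD at spot, deposit the NZD at 9.55%, and buy PLN forward at 0.44714 to cover the loan.
Arbitrage profit = |45,310,931.90 − 46,833,377.25| = NZD 1,522,445.

NZD 1,522,445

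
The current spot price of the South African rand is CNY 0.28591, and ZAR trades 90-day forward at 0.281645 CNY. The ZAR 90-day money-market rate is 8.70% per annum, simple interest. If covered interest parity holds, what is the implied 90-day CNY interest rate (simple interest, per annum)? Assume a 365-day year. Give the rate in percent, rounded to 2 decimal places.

T = 90/365 years.
CIP gives F = S · g_CNY/g_ZAR, so g_CNY/g_ZAR = 0.281645/0.28591 = 0.9850827.
ZAR growth factor: 1 + 0.0870×90/365 = 1.0214521.
That pins the CNY growth at 1.0062148.
r = (1.0062148 − 1)/(90/365) = 0.025204 → 2.52%.

2.52%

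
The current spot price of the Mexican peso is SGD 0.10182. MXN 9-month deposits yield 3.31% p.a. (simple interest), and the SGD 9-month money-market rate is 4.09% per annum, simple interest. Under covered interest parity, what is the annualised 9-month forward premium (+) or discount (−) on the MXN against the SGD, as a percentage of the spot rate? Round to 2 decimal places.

T = 9/12 years.
CIP forward (SGD per MXN) = 0.10182 × 1.030675/1.024825 = 0.10240122.
Annualised premium = (F − S)/S × (1/T) = (0.10240122 − 0.10182)/0.10182 ÷ (9/12) = 0.76%.

+0.76%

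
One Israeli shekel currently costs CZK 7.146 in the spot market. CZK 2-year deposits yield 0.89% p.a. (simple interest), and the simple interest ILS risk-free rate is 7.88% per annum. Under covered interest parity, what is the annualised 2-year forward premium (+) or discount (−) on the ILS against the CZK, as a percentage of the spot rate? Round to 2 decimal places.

T = 2 years.
No-arbitrage forward: 7.146 × 1.017800 / 1.157600 = 6.282998 CZK/ILS.
Annualised premium = (F − S)/S × (1/T) = (6.282998 − 7.146)/7.146 ÷ 2 = -6.04%.

-6.04%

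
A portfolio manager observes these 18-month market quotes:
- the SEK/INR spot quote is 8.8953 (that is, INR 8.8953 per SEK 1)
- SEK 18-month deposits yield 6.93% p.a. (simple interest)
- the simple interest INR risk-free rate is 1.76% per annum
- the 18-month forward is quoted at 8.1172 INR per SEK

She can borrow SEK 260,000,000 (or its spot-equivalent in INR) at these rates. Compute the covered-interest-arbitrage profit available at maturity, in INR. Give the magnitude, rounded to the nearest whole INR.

T = 18/12 years.
Route A — deposit SEK, sell forward: 260,000,000 × 1.103950 × 8.1172 = INR 2,329,855,564.40.
Route B — convert at spot, deposit INR: 260,000,000 × 8.8953 × 1.026400 = INR 2,373,835,339.20.
The quoted forward undervalues SEK, so borrow SEK, convert to INR at spot, deposit the INR at 1.76%, and buy SEK forward at 8.1172 to cover the loan.
The gap between the two covered legs is INR 43,979,775.

INR 43,979,775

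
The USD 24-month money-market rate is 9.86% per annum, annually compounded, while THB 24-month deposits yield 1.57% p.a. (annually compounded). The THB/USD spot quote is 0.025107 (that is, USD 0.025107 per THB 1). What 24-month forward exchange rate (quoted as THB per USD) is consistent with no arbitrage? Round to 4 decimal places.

34.0453

T = 2 years.
USD growth factor: (1 + 0.0986)^2 = 1.20692196.
Growth of 1 THB over T: (1 + 0.0157)^2 = 1.03164649.
CIP: F = S · (grow USD)/(grow THB) = 0.025107 × 1.20692196/1.03164649 = 0.029372648 USD per THB.
Quoted the other way: 1/0.029372648 = 34.0453 THB per USD.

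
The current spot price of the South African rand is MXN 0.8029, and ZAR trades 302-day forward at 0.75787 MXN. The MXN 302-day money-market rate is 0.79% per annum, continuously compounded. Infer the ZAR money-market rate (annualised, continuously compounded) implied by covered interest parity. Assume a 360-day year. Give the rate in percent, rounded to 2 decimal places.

7.67%

T = 302/360 years.
F/S = 0.75787/0.8029 = 0.9439158 = (growth of MXN) / (growth of ZAR).
The MXN side grows by e^(0.0079×302/360) = 1.0066492.
So the ZAR growth factor = 1.0664608.
Take logs: ln 1.0664608 / (302/360) = 0.076703, so 7.67%.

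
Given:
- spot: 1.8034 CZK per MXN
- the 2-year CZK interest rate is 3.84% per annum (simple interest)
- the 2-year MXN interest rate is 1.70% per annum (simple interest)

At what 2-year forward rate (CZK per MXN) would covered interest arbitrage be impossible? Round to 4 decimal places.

1.8780

T = 2 years.
Growth of 1 CZK over T: 1 + 0.0384×2 = 1.076800.
MXN accumulates by 1 + 0.0170×2 = 1.034000.
CIP: F = S · (grow CZK)/(grow MXN) = 1.8034 × 1.076800/1.034000 = 1.878048 CZK per MXN.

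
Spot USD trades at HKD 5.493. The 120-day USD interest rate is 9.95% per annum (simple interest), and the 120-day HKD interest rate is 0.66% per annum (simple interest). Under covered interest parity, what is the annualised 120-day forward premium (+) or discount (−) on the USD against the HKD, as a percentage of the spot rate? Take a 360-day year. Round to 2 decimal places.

T = 120/360 years.
F = S · g_HKD/g_USD = 5.493 × 1.002200/1.0331667 = 5.328360.
Annualised premium = (F − S)/S × (1/T) = (5.328360 − 5.493)/5.493 ÷ (120/360) = -8.99%.

-8.99%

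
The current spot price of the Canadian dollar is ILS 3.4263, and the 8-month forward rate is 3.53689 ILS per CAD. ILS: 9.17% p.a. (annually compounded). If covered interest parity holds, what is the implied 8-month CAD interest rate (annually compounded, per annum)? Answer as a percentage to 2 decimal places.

4.09%

T = 8/12 years.
CIP gives F = S · g_ILS/g_CAD, so g_ILS/g_CAD = 3.53689/3.4263 = 1.0322768.
The ILS side grows by (1 + 0.0917)^(8/12) = 1.0602352.
That pins the CAD growth at 1.0270842.
r = 1.0270842^(12/8) − 1 = 0.040900 → 4.09%.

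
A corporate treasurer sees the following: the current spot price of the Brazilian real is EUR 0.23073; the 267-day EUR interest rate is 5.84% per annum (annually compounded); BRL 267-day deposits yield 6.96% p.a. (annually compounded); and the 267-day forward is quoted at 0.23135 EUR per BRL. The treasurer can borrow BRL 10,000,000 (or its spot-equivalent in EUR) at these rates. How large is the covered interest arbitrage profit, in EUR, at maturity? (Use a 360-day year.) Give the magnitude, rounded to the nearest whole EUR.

EUR 25,379

T = 267/360 years.
Route A — deposit BRL, sell forward: 10,000,000 × 1.051168974 × 0.23135 = EUR 2,431,879.42.
Route B — convert at spot, deposit EUR: 10,000,000 × 0.23073 × 1.042994356 = EUR 2,406,500.88.
The quoted forward overvalues BRL, so borrow EUR, buy BRL at spot, deposit the BRL at 6.96%, and sell the proceeds forward at 0.23135.
Profit = 2,431,879.42 − 2,406,500.88 = EUR 25,379.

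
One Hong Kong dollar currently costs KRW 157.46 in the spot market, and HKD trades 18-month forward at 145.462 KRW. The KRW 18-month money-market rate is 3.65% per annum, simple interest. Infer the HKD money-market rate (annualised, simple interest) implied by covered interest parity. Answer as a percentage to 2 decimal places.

T = 18/12 years.
By CIP, F/S equals the KRW-to-HKD growth ratio: 145.462/157.46 = 0.9238029.
The KRW side grows by 1 + 0.0365×18/12 = 1.054750.
Hence g_HKD = 1.1417479.
r = (1.1417479 − 1)/(18/12) = 0.094499 → 9.45%.

9.45%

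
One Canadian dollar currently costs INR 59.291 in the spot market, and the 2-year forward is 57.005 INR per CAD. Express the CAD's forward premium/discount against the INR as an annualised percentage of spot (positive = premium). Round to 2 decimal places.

T = 2 years.
Period premium: (57.005 − 59.291)/59.291 = -0.0385556.
×(1/T) gives -1.93% p.a.

-1.93%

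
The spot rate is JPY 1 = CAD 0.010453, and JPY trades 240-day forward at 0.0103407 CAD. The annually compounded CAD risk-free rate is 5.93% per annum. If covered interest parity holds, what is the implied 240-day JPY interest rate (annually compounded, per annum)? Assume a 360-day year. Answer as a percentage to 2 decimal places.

7.66%

T = 240/360 years.
F/S = 0.0103407/0.010453 = 0.9892567 = (growth of CAD) / (growth of JPY).
CAD growth factor: (1 + 0.0593)^(240/360) = 1.0391526.
That pins the JPY growth at 1.0504378.
Annualise: 1.0504378^(360/240) − 1 = 0.076603 = 7.66%.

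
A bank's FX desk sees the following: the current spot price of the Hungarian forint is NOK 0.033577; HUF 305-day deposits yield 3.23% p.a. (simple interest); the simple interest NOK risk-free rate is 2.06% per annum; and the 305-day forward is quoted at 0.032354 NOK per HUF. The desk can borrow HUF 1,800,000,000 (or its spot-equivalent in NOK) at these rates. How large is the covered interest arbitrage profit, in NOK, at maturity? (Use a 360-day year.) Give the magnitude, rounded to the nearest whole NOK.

NOK 1,662,544

T = 305/360 years.
Route A — deposit HUF, sell forward: 1,800,000,000 × 1.0273652778 × 0.032354 = NOK 59,830,877.16.
Route B — convert at spot, deposit NOK: 1,800,000,000 × 0.033577 × 1.0174527778 = NOK 61,493,421.46.
The quoted forward undervalues HUF, so borrow HUF, convert to NOK at spot, deposit the NOK at 2.06%, and buy HUF forward at 0.032354 to cover the loan.
The gap between the two covered legs is NOK 1,662,544.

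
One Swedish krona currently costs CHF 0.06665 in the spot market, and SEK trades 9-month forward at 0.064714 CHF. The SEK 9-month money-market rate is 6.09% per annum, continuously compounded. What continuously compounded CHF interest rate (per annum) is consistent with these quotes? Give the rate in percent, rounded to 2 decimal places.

T = 9/12 years.
CIP gives F = S · g_CHF/g_SEK, so g_CHF/g_SEK = 0.064714/0.06665 = 0.9709527.
The SEK side grows by e^(0.0609×9/12) = 1.0467342.
That pins the CHF growth at 1.0163294.
r = ln(1.0163294)/(9/12) = 0.021597 → 2.16%.

2.16%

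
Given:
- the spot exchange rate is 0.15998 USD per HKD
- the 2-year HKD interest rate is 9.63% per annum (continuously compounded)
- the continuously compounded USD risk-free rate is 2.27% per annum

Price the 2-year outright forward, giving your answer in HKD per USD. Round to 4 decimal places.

T = 2 years.
USD accumulates by e^(0.0227×2) = 1.0464464.
HKD accumulates by e^(0.0963×2) = 1.2123977.
So F = 0.15998 × 1.0464464 / 1.2123977 = 0.1380822 (USD/HKD).
Invert for HKD per USD: 1 / 0.1380822 = 7.2421.

7.2421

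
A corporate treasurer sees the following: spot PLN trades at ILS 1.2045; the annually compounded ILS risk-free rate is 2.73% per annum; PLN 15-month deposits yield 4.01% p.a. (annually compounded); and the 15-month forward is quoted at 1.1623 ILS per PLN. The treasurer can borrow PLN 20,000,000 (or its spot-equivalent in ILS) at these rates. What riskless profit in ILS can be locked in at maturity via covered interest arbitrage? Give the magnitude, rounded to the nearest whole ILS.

ILS 497,869

T = 15/12 years.
Route A — deposit PLN, sell forward: 20,000,000 × 1.050373776 × 1.1623 = ILS 24,416,988.80.
Route B — convert at spot, deposit ILS: 20,000,000 × 1.2045 × 1.0342406661 = ILS 24,914,857.65.
The quoted forward undervalues PLN, so borrow PLN, convert to ILS at spot, deposit the ILS at 2.73%, and buy PLN forward at 1.1623 to cover the loan.
Profit = 24,914,857.65 − 24,416,988.80 = ILS 497,869.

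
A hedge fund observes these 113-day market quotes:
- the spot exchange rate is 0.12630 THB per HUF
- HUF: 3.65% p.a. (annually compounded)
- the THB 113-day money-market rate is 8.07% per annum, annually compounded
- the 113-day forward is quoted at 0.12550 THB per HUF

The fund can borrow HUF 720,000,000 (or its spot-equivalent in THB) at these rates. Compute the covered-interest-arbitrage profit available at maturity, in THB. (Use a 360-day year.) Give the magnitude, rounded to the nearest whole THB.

THB 1,795,912

T = 113/360 years.
Route A — deposit HUF, sell forward: 720,000,000 × 1.0113163587 × 0.12550 = THB 91,382,546.17.
Route B — convert at spot, deposit THB: 720,000,000 × 0.12630 × 1.0246597398 = THB 93,178,458.10.
The quoted forward undervalues HUF, so borrow HUF, convert to THB at spot, deposit the THB at 8.07%, and buy HUF forward at 0.12550 to cover the loan.
The gap between the two covered legs is THB 1,795,912.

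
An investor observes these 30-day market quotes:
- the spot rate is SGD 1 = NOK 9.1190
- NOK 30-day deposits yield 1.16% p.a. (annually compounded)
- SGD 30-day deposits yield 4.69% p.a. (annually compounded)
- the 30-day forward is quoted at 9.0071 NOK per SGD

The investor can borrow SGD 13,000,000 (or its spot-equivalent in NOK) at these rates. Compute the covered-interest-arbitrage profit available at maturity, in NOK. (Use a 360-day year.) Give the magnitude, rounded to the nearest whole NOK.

NOK 1,120,607

T = 30/360 years.
Route A — deposit SGD, sell forward: 13,000,000 × 1.00382675476 × 9.0071 = NOK 117,540,383.52.
Route B — convert at spot, deposit NOK: 13,000,000 × 9.1190 × 1.00096156499 = NOK 118,660,990.64.
The quoted forward undervalues SGD, so borrow SGD, convert to NOK at spot, deposit the NOK at 1.16%, and buy SGD forward at 9.0071 to cover the loan.
Profit = 118,660,990.64 − 117,540,383.52 = NOK 1,120,607.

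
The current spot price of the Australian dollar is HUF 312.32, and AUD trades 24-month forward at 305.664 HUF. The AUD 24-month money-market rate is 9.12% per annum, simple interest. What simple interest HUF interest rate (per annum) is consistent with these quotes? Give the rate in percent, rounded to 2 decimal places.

7.86%

T = 2 years.
By CIP, F/S equals the HUF-to-AUD growth ratio: 305.664/312.32 = 0.9786885.
AUD growth factor: 1 + 0.0912×2 = 1.182400.
Hence g_HUF = 1.1572013.
r = (1.1572013 − 1)/2 = 0.078601 → 7.86%.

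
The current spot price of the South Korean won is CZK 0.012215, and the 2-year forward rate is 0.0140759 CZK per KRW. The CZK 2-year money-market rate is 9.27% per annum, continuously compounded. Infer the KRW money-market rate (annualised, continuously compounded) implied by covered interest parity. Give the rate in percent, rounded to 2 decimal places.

T = 2 years.
By CIP, F/S equals the CZK-to-KRW growth ratio: 0.0140759/0.012215 = 1.1523455.
CZK growth factor: e^(0.0927×2) = 1.2036998.
So the KRW growth factor = 1.044565.
Take logs: ln 1.044565 / 2 = 0.021800, so 2.18%.

2.18%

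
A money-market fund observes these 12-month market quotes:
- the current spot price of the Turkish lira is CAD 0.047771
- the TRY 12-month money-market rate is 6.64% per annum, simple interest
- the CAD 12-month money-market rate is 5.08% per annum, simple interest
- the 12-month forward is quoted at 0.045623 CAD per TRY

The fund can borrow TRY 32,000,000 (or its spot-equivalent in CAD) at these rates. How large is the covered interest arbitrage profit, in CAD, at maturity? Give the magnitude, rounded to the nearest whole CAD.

CAD 49,453

T = 1 year.
Route A — deposit TRY, sell forward: 32,000,000 × 1.066400 × 0.045623 = CAD 1,556,875.75.
Route B — convert at spot, deposit CAD: 32,000,000 × 0.047771 × 1.050800 = CAD 1,606,328.54.
The quoted forward undervalues TRY, so borrow TRY, convert to CAD at spot, deposit the CAD at 5.08%, and buy TRY forward at 0.045623 to cover the loan.
The gap between the two covered legs is CAD 49,453.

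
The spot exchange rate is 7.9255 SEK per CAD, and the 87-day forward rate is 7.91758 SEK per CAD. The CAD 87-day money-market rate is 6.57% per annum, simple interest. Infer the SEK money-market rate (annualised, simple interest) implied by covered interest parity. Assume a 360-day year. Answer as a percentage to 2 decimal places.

T = 87/360 years.
By CIP, F/S equals the SEK-to-CAD growth ratio: 7.91758/7.9255 = 0.9990007.
CAD growth factor: 1 + 0.0657×87/360 = 1.0158775.
Hence g_SEK = 1.0148623.
r = (1.0148623 − 1)/(87/360) = 0.061499 → 6.15%.

6.15%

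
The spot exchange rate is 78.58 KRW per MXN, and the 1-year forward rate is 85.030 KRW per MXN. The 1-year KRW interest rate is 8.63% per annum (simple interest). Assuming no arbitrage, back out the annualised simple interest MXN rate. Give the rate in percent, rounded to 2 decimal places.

0.39%

T = 1 year.
CIP gives F = S · g_KRW/g_MXN, so g_KRW/g_MXN = 85.03/78.58 = 1.0820820.
The KRW side grows by 1 + 0.0863×1 = 1.086300.
Hence g_MXN = 1.003898.
(1.003898 − 1)/T = 0.003898, i.e. 0.39%.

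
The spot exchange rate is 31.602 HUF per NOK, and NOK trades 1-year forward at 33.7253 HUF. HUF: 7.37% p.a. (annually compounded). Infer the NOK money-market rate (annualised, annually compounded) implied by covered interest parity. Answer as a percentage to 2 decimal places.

0.61%

T = 1 year.
F/S = 33.7253/31.602 = 1.0671888 = (growth of HUF) / (growth of NOK).
The HUF side grows by (1 + 0.0737)^1 = 1.073700.
That pins the NOK growth at 1.0061013.
Annualise: 1.0061013^(1/1) − 1 = 0.006101 = 0.61%.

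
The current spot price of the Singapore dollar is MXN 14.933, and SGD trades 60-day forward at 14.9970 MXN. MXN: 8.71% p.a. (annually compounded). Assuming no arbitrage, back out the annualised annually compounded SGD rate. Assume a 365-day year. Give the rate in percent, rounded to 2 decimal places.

5.92%

T = 60/365 years.
F/S = 14.997/14.933 = 1.0042858 = (growth of MXN) / (growth of SGD).
MXN growth factor: (1 + 0.0871)^(60/365) = 1.0138229.
That pins the SGD growth at 1.0094964.
r = 1.0094964^(365/60) − 1 = 0.059182 → 5.92%.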